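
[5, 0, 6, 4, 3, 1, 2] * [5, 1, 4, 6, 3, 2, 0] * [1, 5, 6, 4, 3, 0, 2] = [6, 0, 1, 4, 2, 5, 3]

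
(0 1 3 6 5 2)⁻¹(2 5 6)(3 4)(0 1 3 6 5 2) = (0 2 5)(4 6)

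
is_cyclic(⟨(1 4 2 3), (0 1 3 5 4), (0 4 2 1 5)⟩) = no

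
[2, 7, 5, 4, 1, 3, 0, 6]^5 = [1, 5, 7, 0, 2, 6, 4, 3]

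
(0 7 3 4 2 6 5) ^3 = (0 4 5 3 6 7 2) 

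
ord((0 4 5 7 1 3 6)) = 7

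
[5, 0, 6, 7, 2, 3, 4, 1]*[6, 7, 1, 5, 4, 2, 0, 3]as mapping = [0→2, 1→6, 2→0, 3→3, 4→1, 5→5, 6→4, 7→7]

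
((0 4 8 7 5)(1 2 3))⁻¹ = (0 5 7 8 4)(1 3 2)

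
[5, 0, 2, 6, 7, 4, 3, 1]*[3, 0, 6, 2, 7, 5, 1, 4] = [5, 3, 6, 1, 4, 7, 2, 0]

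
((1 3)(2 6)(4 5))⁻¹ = (1 3)(2 6)(4 5)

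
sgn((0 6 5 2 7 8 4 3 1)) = 1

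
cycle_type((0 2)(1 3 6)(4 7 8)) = 2.3^2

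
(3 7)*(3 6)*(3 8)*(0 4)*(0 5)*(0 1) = (0 4 5 1)(3 7 6 8)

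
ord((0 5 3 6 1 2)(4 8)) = 6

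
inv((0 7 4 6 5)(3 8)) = (0 5 6 4 7)(3 8)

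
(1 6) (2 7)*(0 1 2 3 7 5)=(0 1 6 2 5) (3 7) 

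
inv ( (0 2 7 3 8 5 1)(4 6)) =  (0 1 5 8 3 7 2)(4 6)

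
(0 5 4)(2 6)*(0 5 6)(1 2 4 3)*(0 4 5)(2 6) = (0 2 4)(1 6 5 3)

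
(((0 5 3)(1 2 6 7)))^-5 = (0 5 3)(1 7 6 2)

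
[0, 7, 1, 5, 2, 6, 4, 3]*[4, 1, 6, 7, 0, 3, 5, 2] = [4, 2, 1, 3, 6, 5, 0, 7]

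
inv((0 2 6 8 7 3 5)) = (0 5 3 7 8 6 2)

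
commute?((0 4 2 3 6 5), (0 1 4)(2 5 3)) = no:(0 4 2 3 6 5) * (0 1 4)(2 5 3) = (1 4 5)(3 6), (0 1 4)(2 5 3) * (0 4 2 3 6 5) = (0 1 2)(5 6)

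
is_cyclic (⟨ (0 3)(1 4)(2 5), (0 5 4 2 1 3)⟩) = no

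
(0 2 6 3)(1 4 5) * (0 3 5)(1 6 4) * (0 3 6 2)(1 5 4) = (1 5 2)(3 6 4)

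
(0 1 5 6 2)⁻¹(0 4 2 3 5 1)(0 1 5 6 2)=(0 3 6 5 1 4)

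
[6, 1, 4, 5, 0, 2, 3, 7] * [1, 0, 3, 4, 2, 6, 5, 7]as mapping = [0→5, 1→0, 2→2, 3→6, 4→1, 5→3, 6→4, 7→7]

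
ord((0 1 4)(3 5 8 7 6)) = 15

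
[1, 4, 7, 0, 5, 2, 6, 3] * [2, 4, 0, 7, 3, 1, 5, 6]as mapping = [0→4, 1→3, 2→6, 3→2, 4→1, 5→0, 6→5, 7→7]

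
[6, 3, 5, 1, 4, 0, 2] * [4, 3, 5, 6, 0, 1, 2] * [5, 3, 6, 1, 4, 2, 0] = [6, 0, 3, 1, 5, 4, 2]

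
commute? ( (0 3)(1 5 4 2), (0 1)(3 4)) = no: (0 3)(1 5 4 2) * (0 1)(3 4) = (0 4 2)(1 5 3), (0 1)(3 4) * (0 3)(1 5 4 2) = (0 5 4)(1 3 2)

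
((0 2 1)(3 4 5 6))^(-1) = (0 1 2)(3 6 5 4)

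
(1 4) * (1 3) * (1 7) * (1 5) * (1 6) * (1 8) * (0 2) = (0 2)(1 4 3 7 5 6 8)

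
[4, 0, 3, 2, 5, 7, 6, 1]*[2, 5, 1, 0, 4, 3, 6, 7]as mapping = [0→4, 1→2, 2→0, 3→1, 4→3, 5→7, 6→6, 7→5]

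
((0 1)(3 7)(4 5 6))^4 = (4 5 6)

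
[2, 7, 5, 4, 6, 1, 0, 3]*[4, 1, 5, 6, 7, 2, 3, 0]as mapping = [0→5, 1→0, 2→2, 3→7, 4→3, 5→1, 6→4, 7→6]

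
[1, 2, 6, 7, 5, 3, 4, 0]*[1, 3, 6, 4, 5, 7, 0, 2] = [3, 6, 0, 2, 7, 4, 5, 1]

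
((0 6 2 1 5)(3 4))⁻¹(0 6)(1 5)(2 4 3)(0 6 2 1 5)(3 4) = (0 5)(1 3 4)(2 6)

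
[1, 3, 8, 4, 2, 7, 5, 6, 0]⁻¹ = [8, 0, 4, 1, 3, 6, 7, 5, 2]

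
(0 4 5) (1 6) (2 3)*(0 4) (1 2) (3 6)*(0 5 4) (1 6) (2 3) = (0 5) (1 2) (3 6) 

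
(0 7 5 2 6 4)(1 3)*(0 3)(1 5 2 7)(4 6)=(0 1)(2 4 3 5 7)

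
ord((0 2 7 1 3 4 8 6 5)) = 9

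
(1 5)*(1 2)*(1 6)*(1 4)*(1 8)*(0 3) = (0 3)(1 5 2 6 4 8)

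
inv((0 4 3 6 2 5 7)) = (0 7 5 2 6 3 4)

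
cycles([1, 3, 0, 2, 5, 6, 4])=(0 1 3 2)(4 5 6)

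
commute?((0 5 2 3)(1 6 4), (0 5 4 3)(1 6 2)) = no:(0 5 2 3)(1 6 4) * (0 5 4 3)(1 6 2) = (0 4 6 3 5 1 2), (0 5 4 3)(1 6 2) * (0 5 2 3)(1 6 4) = (0 2 6 3 5 1 4)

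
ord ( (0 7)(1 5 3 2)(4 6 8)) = 12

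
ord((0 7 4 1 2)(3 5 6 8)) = 20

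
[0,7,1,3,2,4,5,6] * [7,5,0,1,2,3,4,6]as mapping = [0→7,1→6,2→5,3→1,4→0,5→2,6→3,7→4]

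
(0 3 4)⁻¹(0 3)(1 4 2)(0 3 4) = (0 2 1)(3 4)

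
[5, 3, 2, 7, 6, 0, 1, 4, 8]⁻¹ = [5, 6, 2, 1, 7, 0, 4, 3, 8]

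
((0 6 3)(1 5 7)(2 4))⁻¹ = (0 3 6)(1 7 5)(2 4)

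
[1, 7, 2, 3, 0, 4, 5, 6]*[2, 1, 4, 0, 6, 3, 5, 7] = [1, 7, 4, 0, 2, 6, 3, 5]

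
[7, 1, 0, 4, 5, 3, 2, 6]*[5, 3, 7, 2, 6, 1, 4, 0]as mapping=[0→0, 1→3, 2→5, 3→6, 4→1, 5→2, 6→7, 7→4]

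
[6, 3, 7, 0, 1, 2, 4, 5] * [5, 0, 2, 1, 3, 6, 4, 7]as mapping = [0→4, 1→1, 2→7, 3→5, 4→0, 5→2, 6→3, 7→6]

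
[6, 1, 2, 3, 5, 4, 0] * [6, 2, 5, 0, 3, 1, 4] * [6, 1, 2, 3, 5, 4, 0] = [5, 2, 4, 6, 1, 3, 0]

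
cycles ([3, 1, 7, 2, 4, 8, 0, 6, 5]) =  (0 3 2 7 6)(5 8)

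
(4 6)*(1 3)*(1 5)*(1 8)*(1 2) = (1 3 5 8 2)(4 6)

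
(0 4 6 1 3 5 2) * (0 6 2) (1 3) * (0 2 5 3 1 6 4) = (1 6) (2 4 5) 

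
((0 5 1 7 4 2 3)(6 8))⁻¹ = (0 3 2 4 7 1 5)(6 8)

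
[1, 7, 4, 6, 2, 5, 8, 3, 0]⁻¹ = [8, 0, 4, 7, 2, 5, 3, 1, 6]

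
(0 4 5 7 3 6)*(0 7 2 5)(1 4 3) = (0 3 6 7 1 4)(2 5)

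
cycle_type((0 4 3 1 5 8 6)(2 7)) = 2.7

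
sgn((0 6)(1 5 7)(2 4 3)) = -1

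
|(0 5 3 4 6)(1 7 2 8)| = 20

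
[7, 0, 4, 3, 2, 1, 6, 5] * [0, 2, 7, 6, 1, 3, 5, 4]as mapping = [0→4, 1→0, 2→1, 3→6, 4→7, 5→2, 6→5, 7→3]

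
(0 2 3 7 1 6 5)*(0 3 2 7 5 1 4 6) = (0 7 4 6 1)(3 5)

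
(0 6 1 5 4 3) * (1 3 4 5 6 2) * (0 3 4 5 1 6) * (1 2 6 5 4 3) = (0 6 3 1)(2 5)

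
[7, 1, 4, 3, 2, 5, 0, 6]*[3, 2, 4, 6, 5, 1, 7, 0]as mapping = [0→0, 1→2, 2→5, 3→6, 4→4, 5→1, 6→3, 7→7]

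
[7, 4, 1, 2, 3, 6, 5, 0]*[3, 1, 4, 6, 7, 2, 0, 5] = [5, 7, 1, 4, 6, 0, 2, 3]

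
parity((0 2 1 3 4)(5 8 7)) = even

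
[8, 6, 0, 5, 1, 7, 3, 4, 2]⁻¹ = [2, 4, 8, 6, 7, 3, 1, 5, 0]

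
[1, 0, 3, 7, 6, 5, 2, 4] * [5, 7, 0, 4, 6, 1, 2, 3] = [7, 5, 4, 3, 2, 1, 0, 6]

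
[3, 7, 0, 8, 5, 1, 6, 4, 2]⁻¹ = [2, 5, 8, 0, 7, 4, 6, 1, 3]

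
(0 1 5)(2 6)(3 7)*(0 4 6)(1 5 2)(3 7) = (0 5 4 6 1 2)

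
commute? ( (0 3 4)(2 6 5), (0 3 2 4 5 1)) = no: (0 3 4)(2 6 5) * (0 3 2 4 5 1) = (0 2 6 1)(3 5 4), (0 3 2 4 5 1) * (0 3 4)(2 6 5) = (0 4 2)(1 3 6 5)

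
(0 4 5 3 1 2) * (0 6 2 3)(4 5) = (0 5)(1 3)(2 6)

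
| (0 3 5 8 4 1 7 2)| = 8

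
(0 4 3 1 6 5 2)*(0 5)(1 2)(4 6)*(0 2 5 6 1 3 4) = (0 1)(2 6)(3 5)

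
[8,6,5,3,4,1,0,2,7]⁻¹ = [6,5,7,3,4,2,1,8,0]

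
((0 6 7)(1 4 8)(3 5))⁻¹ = (0 7 6)(1 8 4)(3 5)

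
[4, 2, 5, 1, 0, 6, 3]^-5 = [4, 1, 2, 3, 0, 5, 6]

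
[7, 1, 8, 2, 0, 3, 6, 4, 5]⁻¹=[4, 1, 3, 5, 7, 8, 6, 0, 2]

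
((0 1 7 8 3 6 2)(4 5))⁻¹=(0 2 6 3 8 7 1)(4 5)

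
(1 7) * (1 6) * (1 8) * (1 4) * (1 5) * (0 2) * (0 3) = (0 2 3) (1 7 6 8 4 5) 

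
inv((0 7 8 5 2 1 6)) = (0 6 1 2 5 8 7)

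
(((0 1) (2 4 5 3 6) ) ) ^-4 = (2 4 5 3 6) 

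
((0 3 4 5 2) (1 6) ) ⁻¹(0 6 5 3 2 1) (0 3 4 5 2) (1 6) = (0 6 3 1 2 4) 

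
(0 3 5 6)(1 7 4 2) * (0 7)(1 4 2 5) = (0 3 1)(2 4 5 6 7)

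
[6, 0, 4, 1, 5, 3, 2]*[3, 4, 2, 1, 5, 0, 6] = [6, 3, 5, 4, 0, 1, 2]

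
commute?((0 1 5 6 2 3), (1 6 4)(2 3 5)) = no:(0 1 5 6 2 3) * (1 6 4)(2 3 5) = (0 6 3)(1 2 5 4), (1 6 4)(2 3 5) * (0 1 5 6 2 3) = (0 1 2)(3 6 4 5)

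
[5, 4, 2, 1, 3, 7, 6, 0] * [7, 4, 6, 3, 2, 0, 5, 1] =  [0, 2, 6, 4, 3, 1, 5, 7]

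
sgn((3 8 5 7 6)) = 1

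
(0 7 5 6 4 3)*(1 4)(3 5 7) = (0 3)(1 4 5 6)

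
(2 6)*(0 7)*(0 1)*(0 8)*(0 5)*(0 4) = (0 7 1 8 5 4)(2 6)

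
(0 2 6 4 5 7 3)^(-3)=(0 5 2 7 6 3 4)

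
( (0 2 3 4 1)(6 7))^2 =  (0 3 1 2 4)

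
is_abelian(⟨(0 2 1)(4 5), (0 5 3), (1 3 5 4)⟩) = no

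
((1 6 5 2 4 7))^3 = (1 2)(4 6)(5 7)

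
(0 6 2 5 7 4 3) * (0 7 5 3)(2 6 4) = (0 4)(2 3 7)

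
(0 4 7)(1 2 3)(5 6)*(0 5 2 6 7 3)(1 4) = (0 1 6 2)(3 4)(5 7)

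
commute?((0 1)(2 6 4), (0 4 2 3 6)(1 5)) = no:(0 1)(2 6 4)*(0 4 2 3 6)(1 5) = (0 5 1 4 3 6 2), (0 4 2 3 6)(1 5)*(0 1)(2 6 4) = (0 2 3 4 6 1 5)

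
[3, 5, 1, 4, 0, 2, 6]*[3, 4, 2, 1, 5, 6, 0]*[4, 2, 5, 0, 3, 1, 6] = [2, 6, 3, 1, 0, 5, 4]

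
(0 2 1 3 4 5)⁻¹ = (0 5 4 3 1 2)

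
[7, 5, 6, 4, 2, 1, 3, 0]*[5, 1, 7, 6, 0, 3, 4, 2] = [2, 3, 4, 0, 7, 1, 6, 5]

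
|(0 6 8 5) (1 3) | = 4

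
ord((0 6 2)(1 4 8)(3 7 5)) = 3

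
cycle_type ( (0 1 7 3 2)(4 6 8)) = 3.5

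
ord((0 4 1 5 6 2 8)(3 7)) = 14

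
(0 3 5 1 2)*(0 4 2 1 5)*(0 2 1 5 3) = (1 5 3 2 4) 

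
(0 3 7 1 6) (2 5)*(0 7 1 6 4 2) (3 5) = (0 5) (1 4 2 3) (6 7) 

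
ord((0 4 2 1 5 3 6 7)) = 8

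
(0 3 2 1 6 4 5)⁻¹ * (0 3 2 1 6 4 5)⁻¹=(0 4 1 3 5 6 2)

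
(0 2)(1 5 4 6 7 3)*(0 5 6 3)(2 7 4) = (0 7)(1 6 4 3)(2 5)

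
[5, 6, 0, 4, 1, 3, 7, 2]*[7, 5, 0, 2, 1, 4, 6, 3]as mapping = [0→4, 1→6, 2→7, 3→1, 4→5, 5→2, 6→3, 7→0]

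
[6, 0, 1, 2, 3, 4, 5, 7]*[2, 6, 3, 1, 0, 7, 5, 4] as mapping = [0→5, 1→2, 2→6, 3→3, 4→1, 5→0, 6→7, 7→4] 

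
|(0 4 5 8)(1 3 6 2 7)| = 20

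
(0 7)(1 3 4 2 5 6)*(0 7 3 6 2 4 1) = (0 3 1 6)(2 5)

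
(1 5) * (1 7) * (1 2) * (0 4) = (0 4)(1 5 7 2)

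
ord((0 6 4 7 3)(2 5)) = 10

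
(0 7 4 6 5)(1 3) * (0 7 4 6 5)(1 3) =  (0 4 5 7 6)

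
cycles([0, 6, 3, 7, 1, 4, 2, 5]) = (1 6 2 3 7 5 4)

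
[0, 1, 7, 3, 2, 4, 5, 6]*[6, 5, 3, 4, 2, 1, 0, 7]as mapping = [0→6, 1→5, 2→7, 3→4, 4→3, 5→2, 6→1, 7→0]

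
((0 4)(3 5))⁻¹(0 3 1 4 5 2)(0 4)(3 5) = (0 3 2 4 5 1)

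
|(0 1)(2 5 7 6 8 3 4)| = 14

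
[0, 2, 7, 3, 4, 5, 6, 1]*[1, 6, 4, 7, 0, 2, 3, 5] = [1, 4, 5, 7, 0, 2, 3, 6]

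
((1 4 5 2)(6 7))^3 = (1 2 5 4)(6 7)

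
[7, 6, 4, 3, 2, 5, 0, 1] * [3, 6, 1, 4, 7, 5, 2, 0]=[0, 2, 7, 4, 1, 5, 3, 6] 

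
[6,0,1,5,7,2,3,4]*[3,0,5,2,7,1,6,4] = [6,3,0,1,4,5,2,7]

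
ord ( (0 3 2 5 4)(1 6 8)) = 15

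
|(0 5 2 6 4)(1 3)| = 10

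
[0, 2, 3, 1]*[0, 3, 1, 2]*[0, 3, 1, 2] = [0, 3, 1, 2]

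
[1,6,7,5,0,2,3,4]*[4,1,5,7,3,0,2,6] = [1,2,6,0,4,5,7,3]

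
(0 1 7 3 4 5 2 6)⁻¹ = (0 6 2 5 4 3 7 1)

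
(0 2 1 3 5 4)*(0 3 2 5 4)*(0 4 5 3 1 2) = (0 3 5 4 1)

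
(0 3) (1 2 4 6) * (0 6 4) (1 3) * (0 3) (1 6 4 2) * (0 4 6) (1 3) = (1 3 6 4 2) 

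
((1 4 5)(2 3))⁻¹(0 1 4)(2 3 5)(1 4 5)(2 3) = (0 4 5)(1 3 2)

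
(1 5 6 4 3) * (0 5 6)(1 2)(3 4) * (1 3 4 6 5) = (0 1 5)(2 3)(4 6)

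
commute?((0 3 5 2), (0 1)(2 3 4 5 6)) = no:(0 3 5 2)*(0 1)(2 3 4 5 6) = (0 4 5 3 6 2 1), (0 1)(2 3 4 5 6)*(0 3 5 2) = (0 1 3 4 2 5 6)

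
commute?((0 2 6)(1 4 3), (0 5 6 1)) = no:(0 2 6)(1 4 3)*(0 5 6 1) = (0 2 1 4 3)(5 6), (0 5 6 1)*(0 2 6)(1 4 3) = (0 5)(1 2 6 4 3)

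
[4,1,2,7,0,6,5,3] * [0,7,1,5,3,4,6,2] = [3,7,1,2,0,6,4,5]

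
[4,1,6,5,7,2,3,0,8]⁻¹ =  [7,1,5,6,0,3,2,4,8]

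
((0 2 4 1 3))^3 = (0 1 2 3 4)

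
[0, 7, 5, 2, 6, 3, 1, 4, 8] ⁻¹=[0, 6, 3, 5, 7, 2, 4, 1, 8] 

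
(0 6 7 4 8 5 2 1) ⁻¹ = (0 1 2 5 8 4 7 6) 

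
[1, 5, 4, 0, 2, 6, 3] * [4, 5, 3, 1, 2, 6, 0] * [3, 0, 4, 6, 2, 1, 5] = [1, 5, 4, 2, 6, 3, 0]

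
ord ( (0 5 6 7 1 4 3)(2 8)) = 14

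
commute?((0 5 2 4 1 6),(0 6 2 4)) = no:(0 5 2 4 1 6)*(0 6 2 4) = (0 5 4 1 2),(0 6 2 4)*(0 5 2 4 1 6) = (1 6 4 5 2)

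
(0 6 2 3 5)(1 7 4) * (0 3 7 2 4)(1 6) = (0 1 2 7)(3 5)(4 6)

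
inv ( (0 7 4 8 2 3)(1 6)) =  (0 3 2 8 4 7)(1 6)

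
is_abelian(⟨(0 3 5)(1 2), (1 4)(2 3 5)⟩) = no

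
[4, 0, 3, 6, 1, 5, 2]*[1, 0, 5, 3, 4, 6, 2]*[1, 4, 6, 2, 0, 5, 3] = [0, 4, 2, 6, 1, 3, 5]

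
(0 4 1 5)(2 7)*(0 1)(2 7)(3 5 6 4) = (0 3 5 1 6 4)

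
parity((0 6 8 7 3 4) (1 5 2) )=odd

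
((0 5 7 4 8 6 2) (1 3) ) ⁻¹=(0 2 6 8 4 7 5) (1 3) 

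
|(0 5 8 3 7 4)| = 6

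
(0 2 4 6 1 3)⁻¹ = (0 3 1 6 4 2)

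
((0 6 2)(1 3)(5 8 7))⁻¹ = (0 2 6)(1 3)(5 7 8)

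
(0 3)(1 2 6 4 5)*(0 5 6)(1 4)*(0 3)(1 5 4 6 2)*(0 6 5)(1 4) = (0 6)(1 4 2 3)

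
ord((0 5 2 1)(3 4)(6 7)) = 4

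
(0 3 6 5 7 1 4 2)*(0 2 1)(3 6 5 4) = (0 6 4 1 3 5 7)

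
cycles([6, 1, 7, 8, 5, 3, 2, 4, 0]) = (0 6 2 7 4 5 3 8) 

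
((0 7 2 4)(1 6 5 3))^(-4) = ()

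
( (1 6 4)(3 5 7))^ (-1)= (1 4 6)(3 7 5)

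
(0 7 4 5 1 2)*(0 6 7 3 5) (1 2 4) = (0 3 5 2 6 7 1 4) 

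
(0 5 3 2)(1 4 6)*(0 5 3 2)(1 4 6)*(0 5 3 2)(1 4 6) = (0 2 3 5)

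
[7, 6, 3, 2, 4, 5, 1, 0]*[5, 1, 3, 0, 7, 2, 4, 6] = [6, 4, 0, 3, 7, 2, 1, 5]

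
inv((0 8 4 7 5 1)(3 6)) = (0 1 5 7 4 8)(3 6)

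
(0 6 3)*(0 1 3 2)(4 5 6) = (0 4 5 6 2)(1 3)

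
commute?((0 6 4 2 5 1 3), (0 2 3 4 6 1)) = no:(0 6 4 2 5 1 3)*(0 2 3 4 6 1) = (0 1 4 3 2 5), (0 2 3 4 6 1)*(0 6 4 2 5 1 3) = (0 5 1 6 3 2)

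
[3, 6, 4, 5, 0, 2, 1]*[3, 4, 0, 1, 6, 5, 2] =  [1, 2, 6, 5, 3, 0, 4]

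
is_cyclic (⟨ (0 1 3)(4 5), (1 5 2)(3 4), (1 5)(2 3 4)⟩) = no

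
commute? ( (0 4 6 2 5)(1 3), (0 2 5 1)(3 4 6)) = no: (0 4 6 2 5)(1 3)*(0 2 5 1)(3 4 6) = (0 6 5 2 1 4 3), (0 2 5 1)(3 4 6)*(0 4 6 2 5)(1 3) = (0 5 3 6 1 4 2)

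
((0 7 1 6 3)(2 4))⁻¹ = (0 3 6 1 7)(2 4)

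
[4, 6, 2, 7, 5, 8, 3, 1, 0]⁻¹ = [8, 7, 2, 6, 0, 4, 1, 3, 5]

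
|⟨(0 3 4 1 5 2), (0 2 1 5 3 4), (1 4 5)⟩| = 720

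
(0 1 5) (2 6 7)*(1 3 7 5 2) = (0 3 7 1 2 6 5) 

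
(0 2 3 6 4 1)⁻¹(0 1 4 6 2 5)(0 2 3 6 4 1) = (0 1 4 3 5 2)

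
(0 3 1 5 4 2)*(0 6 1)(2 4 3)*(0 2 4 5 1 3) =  (0 4 5)(2 6 3)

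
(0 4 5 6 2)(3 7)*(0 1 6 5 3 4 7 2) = (0 7 4 3 2 1 6)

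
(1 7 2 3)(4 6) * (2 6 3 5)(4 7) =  (1 4 3)(2 5)(6 7)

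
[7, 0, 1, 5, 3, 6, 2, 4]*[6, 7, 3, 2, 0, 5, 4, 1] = [1, 6, 7, 5, 2, 4, 3, 0]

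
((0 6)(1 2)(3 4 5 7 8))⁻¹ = (0 6)(1 2)(3 8 7 5 4)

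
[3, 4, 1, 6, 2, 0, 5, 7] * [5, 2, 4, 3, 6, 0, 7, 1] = [3, 6, 2, 7, 4, 5, 0, 1]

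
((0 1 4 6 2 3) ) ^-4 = (0 4 2) (1 6 3) 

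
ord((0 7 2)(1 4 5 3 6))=15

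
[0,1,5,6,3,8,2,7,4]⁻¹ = [0,1,6,4,8,2,3,7,5]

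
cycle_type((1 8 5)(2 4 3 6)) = 3.4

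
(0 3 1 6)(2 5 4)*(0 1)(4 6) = (0 3)(1 4 2 5 6)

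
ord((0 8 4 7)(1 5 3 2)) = 4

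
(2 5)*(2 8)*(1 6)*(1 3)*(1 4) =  (1 6 3 4)(2 5 8)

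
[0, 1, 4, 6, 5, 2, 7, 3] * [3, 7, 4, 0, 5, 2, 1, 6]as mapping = [0→3, 1→7, 2→5, 3→1, 4→2, 5→4, 6→6, 7→0]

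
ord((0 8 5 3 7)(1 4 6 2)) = 20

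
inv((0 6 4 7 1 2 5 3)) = (0 3 5 2 1 7 4 6)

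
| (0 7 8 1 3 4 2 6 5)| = 9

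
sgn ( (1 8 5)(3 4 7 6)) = -1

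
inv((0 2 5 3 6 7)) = (0 7 6 3 5 2)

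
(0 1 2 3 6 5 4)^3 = (0 3 4 2 5 1 6)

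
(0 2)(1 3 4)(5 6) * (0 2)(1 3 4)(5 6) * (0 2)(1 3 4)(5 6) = (0 2)(5 6)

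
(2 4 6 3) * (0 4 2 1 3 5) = (0 4 6 5)(1 3)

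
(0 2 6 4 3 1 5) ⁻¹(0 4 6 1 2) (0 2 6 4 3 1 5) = (2 3 4 5 6) 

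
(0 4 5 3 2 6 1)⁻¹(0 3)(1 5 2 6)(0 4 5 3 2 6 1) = (0 3 6 1)(2 4)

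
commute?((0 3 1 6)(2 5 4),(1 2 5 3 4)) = no:(0 3 1 6)(2 5 4)*(1 2 5 3 4) = (0 4 5 1 6)(2 3),(1 2 5 3 4)*(0 3 1 6)(2 5 4) = (0 3 2 4 6)(1 5)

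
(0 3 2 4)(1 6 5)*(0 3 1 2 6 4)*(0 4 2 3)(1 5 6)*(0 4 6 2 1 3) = (0 5)(2 6)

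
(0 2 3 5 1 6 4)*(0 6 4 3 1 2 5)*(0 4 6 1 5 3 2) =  (0 3 4 1 6 2 5)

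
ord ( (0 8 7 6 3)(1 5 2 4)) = 20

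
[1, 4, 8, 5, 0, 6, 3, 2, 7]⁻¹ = [4, 0, 7, 6, 1, 3, 5, 8, 2]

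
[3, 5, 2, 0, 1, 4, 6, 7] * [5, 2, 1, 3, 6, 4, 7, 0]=[3, 4, 1, 5, 2, 6, 7, 0]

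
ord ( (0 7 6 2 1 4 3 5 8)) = 9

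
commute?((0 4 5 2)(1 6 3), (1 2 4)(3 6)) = no:(0 4 5 2)(1 6 3) * (1 2 4)(3 6) = (0 1 3 2)(4 5), (1 2 4)(3 6) * (0 4 5 2)(1 6 3) = (0 4 6 1)(2 5)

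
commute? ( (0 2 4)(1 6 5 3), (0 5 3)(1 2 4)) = no: (0 2 4)(1 6 5 3) * (0 5 3)(1 2 4) = (0 4 5)(1 6 3 2), (0 5 3)(1 2 4) * (0 2 4)(1 6 5 3) = (0 3 2)(1 4 6 5)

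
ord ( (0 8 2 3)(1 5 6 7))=4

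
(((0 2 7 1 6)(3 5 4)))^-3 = (0 7 6 2 1)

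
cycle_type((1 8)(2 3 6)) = 2.3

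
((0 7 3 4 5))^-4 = (0 7 3 4 5)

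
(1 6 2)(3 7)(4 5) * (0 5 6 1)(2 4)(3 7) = (0 5 2)(4 6)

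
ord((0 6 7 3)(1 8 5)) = 12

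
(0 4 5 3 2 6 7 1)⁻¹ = (0 1 7 6 2 3 5 4)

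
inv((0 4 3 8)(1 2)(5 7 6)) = (0 8 3 4)(1 2)(5 6 7)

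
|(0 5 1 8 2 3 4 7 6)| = 9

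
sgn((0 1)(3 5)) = 1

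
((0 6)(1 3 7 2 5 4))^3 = (0 6)(1 2)(3 5)(4 7)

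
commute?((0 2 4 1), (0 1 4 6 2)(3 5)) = no:(0 2 4 1) * (0 1 4 6 2)(3 5) = (2 6)(3 5), (0 1 4 6 2)(3 5) * (0 2 4 1) = (3 5)(4 6)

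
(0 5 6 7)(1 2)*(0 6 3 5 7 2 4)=(0 7 6 2 1 4)(3 5)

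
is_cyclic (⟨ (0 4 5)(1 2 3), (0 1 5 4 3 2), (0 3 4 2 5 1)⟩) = no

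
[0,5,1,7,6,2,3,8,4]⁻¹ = [0,2,5,6,8,1,4,3,7]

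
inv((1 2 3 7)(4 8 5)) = (1 7 3 2)(4 5 8)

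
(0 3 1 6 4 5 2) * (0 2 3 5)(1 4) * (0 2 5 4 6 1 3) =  (0 4 2 5)(3 6)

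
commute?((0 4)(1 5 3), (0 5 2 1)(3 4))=no:(0 4)(1 5 3) * (0 5 2 1)(3 4)=(0 3)(1 2)(4 5), (0 5 2 1)(3 4) * (0 4)(1 5 3)=(0 3)(1 4)(2 5)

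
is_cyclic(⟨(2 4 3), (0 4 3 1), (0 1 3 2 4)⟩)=no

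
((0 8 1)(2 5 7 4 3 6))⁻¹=(0 1 8)(2 6 3 4 7 5)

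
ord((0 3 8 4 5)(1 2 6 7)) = 20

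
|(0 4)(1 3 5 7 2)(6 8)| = 10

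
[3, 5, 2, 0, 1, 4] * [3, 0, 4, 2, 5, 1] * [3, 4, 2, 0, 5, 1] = [2, 4, 5, 0, 3, 1]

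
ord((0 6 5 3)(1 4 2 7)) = 4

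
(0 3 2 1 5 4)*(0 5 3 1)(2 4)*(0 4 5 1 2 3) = (0 2 4 1)(3 5)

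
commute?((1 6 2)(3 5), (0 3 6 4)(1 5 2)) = no:(1 6 2)(3 5)*(0 3 6 4)(1 5 2) = (0 3 2 5 6 1 4), (0 3 6 4)(1 5 2)*(1 6 2)(3 5) = (0 5 1 3 2 6 4)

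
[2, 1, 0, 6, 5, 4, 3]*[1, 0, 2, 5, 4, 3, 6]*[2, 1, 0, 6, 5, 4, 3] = [0, 2, 1, 3, 6, 5, 4] 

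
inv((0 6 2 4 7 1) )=(0 1 7 4 2 6) 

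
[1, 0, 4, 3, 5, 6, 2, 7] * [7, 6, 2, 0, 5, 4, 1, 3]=[6, 7, 5, 0, 4, 1, 2, 3]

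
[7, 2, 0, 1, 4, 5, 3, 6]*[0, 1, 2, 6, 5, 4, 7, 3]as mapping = [0→3, 1→2, 2→0, 3→1, 4→5, 5→4, 6→6, 7→7]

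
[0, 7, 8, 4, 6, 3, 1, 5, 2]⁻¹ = [0, 6, 8, 5, 3, 7, 4, 1, 2]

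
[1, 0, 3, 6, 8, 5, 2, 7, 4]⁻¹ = [1, 0, 6, 2, 8, 5, 3, 7, 4]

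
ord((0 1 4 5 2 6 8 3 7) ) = 9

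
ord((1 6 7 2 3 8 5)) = 7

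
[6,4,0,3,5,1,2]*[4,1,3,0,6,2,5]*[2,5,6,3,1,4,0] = [4,0,1,2,6,5,3]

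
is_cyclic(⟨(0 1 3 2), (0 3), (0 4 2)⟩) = no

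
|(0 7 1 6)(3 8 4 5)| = 4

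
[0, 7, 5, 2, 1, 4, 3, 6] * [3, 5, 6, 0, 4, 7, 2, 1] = [3, 1, 7, 6, 5, 4, 0, 2] 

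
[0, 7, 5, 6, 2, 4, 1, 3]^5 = [0, 7, 4, 6, 5, 2, 1, 3]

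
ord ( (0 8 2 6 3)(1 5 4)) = 15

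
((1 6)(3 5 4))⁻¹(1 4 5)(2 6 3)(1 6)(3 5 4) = (1 5 2)(3 4 6)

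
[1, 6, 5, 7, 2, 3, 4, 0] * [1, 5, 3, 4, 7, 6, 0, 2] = [5, 0, 6, 2, 3, 4, 7, 1]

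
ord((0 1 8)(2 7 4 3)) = 12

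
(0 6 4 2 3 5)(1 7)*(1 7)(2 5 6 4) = (0 4 5)(2 3 6)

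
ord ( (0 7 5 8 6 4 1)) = 7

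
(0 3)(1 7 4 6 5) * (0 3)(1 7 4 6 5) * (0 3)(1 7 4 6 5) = (0 3)(1 6 7 5 4)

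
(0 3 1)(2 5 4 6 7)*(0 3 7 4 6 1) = (0 7 2 5 6 4 1 3)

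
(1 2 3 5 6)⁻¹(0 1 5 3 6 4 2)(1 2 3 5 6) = (0 2 6 5 1 4 3)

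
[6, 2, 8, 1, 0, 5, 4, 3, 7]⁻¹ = [4, 3, 1, 7, 6, 5, 0, 8, 2]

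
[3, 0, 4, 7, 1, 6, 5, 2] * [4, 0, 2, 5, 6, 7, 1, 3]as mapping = [0→5, 1→4, 2→6, 3→3, 4→0, 5→1, 6→7, 7→2]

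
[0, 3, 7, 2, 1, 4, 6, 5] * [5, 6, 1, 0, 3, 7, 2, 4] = [5, 0, 4, 1, 6, 3, 2, 7]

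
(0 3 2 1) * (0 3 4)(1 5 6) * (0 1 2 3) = (0 4 1)(2 5 6)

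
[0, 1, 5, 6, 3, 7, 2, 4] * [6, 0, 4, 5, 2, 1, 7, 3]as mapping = [0→6, 1→0, 2→1, 3→7, 4→5, 5→3, 6→4, 7→2]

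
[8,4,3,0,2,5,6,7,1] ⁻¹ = [3,8,4,2,1,5,6,7,0] 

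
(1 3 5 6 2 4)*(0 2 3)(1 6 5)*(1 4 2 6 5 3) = (0 6 1)(3 4 5)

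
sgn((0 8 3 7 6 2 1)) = 1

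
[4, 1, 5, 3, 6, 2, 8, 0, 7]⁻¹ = [7, 1, 5, 3, 0, 2, 4, 8, 6]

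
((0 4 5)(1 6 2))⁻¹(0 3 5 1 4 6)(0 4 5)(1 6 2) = (0 6 5 2 4 3)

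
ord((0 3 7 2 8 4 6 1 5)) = 9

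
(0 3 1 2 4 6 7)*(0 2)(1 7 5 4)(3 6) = (0 6 5 4 3 7 2 1)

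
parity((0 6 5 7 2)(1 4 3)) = even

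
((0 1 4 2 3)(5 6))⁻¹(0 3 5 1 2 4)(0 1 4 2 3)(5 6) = (0 6 4 3 2 1)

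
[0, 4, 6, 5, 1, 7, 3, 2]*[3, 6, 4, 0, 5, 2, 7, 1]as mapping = [0→3, 1→5, 2→7, 3→2, 4→6, 5→1, 6→0, 7→4]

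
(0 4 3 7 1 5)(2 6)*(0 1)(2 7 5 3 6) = (0 4 6 7)(1 3 5)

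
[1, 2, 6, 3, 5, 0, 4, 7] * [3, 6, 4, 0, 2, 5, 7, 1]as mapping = [0→6, 1→4, 2→7, 3→0, 4→5, 5→3, 6→2, 7→1]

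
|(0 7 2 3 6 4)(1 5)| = 6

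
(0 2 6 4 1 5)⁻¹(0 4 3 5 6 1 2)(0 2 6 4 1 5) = (0 4 5 6 2 1 3)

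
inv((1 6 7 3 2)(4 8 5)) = (1 2 3 7 6)(4 5 8)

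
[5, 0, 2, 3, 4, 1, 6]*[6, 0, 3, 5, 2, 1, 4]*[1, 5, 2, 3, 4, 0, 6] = [5, 6, 3, 0, 2, 1, 4]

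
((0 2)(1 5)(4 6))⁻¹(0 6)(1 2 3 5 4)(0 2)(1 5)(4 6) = (0 3 1 6 5)(2 4)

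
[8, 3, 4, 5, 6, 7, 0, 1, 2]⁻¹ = [6, 7, 8, 1, 2, 3, 4, 5, 0]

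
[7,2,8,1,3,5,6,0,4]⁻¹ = [7,3,1,4,8,5,6,0,2]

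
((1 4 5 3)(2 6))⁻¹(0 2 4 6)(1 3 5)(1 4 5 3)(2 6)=(0 6 5 2)(1 3 4)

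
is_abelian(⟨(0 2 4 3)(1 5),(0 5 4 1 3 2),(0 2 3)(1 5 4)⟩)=no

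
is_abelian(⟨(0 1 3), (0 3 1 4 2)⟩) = no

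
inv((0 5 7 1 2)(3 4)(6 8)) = (0 2 1 7 5)(3 4)(6 8)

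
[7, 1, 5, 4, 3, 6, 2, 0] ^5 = [7, 1, 6, 4, 3, 2, 5, 0] 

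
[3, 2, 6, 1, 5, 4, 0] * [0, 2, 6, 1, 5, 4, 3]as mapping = [0→1, 1→6, 2→3, 3→2, 4→4, 5→5, 6→0]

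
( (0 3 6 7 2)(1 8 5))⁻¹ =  (0 2 7 6 3)(1 5 8)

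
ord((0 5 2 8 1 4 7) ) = 7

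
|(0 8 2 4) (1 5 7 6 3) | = 20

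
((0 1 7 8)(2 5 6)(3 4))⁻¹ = (0 8 7 1)(2 6 5)(3 4)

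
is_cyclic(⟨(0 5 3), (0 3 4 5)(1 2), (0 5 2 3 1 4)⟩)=no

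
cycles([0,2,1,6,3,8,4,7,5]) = (1 2)(3 6 4)(5 8)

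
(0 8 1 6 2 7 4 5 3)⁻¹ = (0 3 5 4 7 2 6 1 8)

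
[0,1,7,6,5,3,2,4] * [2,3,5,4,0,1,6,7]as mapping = [0→2,1→3,2→7,3→6,4→1,5→4,6→5,7→0]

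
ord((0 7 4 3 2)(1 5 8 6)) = 20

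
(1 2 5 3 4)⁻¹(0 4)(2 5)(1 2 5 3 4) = (0 1)(3 5)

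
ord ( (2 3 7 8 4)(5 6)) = 10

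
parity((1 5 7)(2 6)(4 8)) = even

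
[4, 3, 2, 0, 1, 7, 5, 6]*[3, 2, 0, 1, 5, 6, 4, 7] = [5, 1, 0, 3, 2, 7, 6, 4]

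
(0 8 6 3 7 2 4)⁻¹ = (0 4 2 7 3 6 8)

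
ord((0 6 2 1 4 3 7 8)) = 8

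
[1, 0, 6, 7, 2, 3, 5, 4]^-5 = [1, 0, 6, 7, 2, 3, 5, 4]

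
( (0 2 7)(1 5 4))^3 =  ()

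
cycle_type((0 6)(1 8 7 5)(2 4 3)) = 2.3.4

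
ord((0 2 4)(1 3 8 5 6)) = 15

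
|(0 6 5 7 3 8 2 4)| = 8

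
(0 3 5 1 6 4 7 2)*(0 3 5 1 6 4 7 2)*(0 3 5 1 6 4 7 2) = (0 1 7 3 6 2 5 4)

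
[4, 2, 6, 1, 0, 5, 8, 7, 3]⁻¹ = [4, 3, 1, 8, 0, 5, 2, 7, 6]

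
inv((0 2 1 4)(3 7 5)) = (0 4 1 2)(3 5 7)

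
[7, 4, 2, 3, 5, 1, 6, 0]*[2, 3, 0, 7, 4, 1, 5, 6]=[6, 4, 0, 7, 1, 3, 5, 2]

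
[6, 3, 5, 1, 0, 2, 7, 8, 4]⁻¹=[4, 3, 5, 1, 8, 2, 0, 6, 7]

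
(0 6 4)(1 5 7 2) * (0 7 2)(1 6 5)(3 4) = (0 5 2 6 3 4 7)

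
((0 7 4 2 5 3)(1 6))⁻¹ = (0 3 5 2 4 7)(1 6)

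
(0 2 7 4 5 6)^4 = (0 5 7)(2 6 4)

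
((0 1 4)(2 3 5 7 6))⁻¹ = (0 4 1)(2 6 7 5 3)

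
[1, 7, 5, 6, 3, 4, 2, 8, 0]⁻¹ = [8, 0, 6, 4, 5, 2, 3, 1, 7]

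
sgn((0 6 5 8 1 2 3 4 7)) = 1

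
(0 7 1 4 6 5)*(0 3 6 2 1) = (0 7)(1 4 2)(3 6 5)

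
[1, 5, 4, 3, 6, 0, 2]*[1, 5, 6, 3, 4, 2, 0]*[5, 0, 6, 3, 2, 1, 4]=[1, 6, 2, 3, 5, 0, 4]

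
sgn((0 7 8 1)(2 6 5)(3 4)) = 1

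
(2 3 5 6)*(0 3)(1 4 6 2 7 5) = (0 3 1 4 6 7 5 2)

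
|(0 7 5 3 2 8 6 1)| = 8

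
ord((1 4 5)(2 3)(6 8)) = 6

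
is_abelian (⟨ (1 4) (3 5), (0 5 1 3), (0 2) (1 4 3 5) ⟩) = no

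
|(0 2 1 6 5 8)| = 6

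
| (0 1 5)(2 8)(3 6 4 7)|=12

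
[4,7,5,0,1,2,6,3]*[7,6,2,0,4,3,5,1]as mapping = [0→4,1→1,2→3,3→7,4→6,5→2,6→5,7→0]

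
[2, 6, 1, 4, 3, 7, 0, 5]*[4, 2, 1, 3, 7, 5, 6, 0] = [1, 6, 2, 7, 3, 0, 4, 5]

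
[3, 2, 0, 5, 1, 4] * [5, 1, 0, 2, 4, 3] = [2, 0, 5, 3, 1, 4]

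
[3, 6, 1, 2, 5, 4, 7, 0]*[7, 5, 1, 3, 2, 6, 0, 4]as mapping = [0→3, 1→0, 2→5, 3→1, 4→6, 5→2, 6→4, 7→7]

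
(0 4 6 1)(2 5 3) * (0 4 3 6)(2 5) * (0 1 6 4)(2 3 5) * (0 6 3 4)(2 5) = (0 2 4 1 6 3 5)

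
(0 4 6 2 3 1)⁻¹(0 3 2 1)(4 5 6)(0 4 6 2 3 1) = (0 4 1 3)(2 6 5)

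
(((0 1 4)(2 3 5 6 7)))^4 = (0 1 4)(2 7 6 5 3)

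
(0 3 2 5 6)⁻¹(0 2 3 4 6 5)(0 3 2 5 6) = (0 6 3 5 2 4)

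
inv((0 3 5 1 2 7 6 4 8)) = (0 8 4 6 7 2 1 5 3)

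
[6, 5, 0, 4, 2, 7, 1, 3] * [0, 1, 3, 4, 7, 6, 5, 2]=[5, 6, 0, 7, 3, 2, 1, 4]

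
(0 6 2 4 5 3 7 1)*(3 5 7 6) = (0 3 6 2 4 7 1)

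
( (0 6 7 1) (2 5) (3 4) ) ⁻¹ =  (0 1 7 6) (2 5) (3 4) 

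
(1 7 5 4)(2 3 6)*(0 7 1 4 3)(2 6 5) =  (0 7 2)(3 5)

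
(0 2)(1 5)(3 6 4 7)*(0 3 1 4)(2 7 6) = (0 7 1 5 4 6)(2 3)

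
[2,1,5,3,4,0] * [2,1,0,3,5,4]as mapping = [0→0,1→1,2→4,3→3,4→5,5→2]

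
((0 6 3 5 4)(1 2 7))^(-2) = (0 5 6 4 3)(1 2 7)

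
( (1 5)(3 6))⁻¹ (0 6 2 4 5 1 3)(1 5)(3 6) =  (0 3 2 4 1 5 6)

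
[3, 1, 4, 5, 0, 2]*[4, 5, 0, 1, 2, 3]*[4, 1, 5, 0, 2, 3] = [1, 3, 5, 0, 2, 4]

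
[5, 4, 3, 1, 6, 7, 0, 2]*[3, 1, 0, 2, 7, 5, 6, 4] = [5, 7, 2, 1, 6, 4, 3, 0]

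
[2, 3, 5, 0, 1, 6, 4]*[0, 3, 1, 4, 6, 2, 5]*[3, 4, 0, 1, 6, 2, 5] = [4, 6, 0, 3, 1, 2, 5]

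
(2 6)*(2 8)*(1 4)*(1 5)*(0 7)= (0 7)(1 4 5)(2 6 8)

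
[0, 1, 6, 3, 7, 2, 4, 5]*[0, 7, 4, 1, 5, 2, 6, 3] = [0, 7, 6, 1, 3, 4, 5, 2] 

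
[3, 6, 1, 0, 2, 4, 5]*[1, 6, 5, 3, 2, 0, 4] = [3, 4, 6, 1, 5, 2, 0]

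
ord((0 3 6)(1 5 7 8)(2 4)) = 12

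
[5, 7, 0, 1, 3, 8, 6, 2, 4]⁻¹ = [2, 3, 7, 4, 8, 0, 6, 1, 5]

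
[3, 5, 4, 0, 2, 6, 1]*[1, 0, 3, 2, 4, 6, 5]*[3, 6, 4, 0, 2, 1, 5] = [4, 5, 2, 6, 0, 1, 3]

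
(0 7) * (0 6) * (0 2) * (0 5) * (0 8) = (0 7 6 2 5 8)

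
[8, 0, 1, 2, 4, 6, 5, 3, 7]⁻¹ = [1, 2, 3, 7, 4, 6, 5, 8, 0]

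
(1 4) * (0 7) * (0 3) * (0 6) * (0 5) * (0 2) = (0 7 3 6 5 2)(1 4)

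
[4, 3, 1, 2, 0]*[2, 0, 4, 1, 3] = [3, 1, 0, 4, 2]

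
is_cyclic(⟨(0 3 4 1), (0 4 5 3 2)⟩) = no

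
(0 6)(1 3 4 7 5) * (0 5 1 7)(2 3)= (0 6 5 7 1 2 3 4)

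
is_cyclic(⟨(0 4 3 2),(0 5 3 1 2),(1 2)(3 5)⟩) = no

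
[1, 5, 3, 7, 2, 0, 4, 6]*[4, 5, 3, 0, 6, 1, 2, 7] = [5, 1, 0, 7, 3, 4, 6, 2]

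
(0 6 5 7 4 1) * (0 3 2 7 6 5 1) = (0 5 6 1 3 2 7 4)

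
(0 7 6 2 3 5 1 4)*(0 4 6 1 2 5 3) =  (0 7 1 6 5 2)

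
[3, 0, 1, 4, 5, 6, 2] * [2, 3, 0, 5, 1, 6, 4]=[5, 2, 3, 1, 6, 4, 0]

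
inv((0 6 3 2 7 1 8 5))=(0 5 8 1 7 2 3 6)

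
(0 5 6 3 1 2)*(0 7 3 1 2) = (0 5 6 1)(2 7 3)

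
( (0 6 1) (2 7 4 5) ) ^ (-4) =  (0 1 6) 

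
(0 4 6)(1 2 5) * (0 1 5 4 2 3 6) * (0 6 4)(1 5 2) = (0 1 3 4 6 5 2)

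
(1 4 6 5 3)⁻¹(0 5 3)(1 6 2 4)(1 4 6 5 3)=(0 3 1)(2 6 4 5)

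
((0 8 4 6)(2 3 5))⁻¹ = (0 6 4 8)(2 5 3)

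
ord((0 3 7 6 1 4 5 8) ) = 8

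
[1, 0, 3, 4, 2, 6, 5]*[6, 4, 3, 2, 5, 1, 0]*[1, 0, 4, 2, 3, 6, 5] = [3, 5, 4, 6, 2, 1, 0]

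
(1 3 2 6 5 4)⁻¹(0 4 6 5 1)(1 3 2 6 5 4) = (0 1 5 4 3)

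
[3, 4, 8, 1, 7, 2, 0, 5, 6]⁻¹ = [6, 3, 5, 0, 1, 7, 8, 4, 2]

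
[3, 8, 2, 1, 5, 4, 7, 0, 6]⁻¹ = [7, 3, 2, 0, 5, 4, 8, 6, 1]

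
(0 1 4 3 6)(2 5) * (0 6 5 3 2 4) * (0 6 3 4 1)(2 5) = (1 6 3 2 4 5)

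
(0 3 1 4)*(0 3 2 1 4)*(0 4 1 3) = (0 2 3 1 4)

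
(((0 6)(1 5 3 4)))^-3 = (0 6)(1 5 3 4)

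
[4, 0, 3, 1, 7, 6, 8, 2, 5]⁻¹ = [1, 3, 7, 2, 0, 8, 5, 4, 6]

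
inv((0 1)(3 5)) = (0 1)(3 5)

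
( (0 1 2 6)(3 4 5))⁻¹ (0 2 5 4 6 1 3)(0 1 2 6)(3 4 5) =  (0 2 4 1 6 3 5)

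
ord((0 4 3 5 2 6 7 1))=8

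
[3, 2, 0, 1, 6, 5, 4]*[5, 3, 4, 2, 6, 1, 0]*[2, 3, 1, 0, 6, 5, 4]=[1, 6, 5, 0, 2, 3, 4]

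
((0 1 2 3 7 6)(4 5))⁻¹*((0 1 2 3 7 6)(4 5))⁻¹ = (0 7 2)(1 6 3)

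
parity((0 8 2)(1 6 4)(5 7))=odd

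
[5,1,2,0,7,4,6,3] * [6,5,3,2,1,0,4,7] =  [0,5,3,6,7,1,4,2]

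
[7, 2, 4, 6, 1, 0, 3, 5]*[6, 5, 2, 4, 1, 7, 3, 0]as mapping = [0→0, 1→2, 2→1, 3→3, 4→5, 5→6, 6→4, 7→7]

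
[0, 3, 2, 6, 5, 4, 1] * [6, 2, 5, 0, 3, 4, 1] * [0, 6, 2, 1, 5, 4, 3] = [3, 0, 4, 6, 5, 1, 2]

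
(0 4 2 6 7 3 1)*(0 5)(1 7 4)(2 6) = (0 1 5)(3 7)(4 6)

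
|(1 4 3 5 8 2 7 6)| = 8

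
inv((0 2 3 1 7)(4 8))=(0 7 1 3 2)(4 8)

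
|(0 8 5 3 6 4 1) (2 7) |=14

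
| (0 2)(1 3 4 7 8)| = 10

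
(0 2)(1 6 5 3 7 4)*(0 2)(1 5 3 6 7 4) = (1 7)(3 4 5 6)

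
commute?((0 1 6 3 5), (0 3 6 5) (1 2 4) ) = no:(0 1 6 3 5)*(0 3 6 5) (1 2 4) = (0 2 4 1 5 3), (0 3 6 5) (1 2 4)*(0 1 6 3 5) = (0 5 1 2 4 6) 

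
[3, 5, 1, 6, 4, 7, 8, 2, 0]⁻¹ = [8, 2, 7, 0, 4, 1, 3, 5, 6]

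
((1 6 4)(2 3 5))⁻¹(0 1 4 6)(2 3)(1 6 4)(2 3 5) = (0 6 1 4)(3 5)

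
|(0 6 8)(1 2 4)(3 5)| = 6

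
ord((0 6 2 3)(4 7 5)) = 12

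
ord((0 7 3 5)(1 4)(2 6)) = 4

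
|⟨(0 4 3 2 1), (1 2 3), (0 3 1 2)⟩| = 120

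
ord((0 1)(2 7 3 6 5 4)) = 6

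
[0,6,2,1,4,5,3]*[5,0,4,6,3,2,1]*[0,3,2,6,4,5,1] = [5,3,4,0,6,2,1]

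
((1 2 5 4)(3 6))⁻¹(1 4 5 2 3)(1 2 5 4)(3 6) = (1 4 5 6 2)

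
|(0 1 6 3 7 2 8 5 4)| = 9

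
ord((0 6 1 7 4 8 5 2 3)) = 9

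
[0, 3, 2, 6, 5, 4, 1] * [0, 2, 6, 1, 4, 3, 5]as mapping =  [0→0, 1→1, 2→6, 3→5, 4→3, 5→4, 6→2]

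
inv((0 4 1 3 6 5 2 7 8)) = (0 8 7 2 5 6 3 1 4)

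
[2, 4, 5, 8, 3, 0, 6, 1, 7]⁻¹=[5, 7, 0, 4, 1, 2, 6, 8, 3]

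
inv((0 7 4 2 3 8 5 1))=(0 1 5 8 3 2 4 7)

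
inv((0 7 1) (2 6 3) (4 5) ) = (0 1 7) (2 3 6) (4 5) 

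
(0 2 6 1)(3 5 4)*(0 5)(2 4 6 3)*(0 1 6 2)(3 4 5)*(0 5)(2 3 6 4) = (1 6 4 5 3)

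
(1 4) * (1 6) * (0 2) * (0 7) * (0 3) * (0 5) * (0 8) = (0 2 7 3 5 8)(1 4 6)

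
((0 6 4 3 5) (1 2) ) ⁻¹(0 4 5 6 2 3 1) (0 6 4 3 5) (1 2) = (0 4 1 5 2 6 3) 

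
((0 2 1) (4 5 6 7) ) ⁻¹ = (0 1 2) (4 7 6 5) 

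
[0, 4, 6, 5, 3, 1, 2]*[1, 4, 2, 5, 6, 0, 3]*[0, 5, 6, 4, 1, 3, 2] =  [5, 2, 4, 0, 3, 1, 6]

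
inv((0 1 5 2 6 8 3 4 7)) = (0 7 4 3 8 6 2 5 1)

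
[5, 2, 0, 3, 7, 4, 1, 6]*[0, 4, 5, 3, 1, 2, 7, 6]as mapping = [0→2, 1→5, 2→0, 3→3, 4→6, 5→1, 6→4, 7→7]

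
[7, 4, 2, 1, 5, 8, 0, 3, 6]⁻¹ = [6, 3, 2, 7, 1, 4, 8, 0, 5]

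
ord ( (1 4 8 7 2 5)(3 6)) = 6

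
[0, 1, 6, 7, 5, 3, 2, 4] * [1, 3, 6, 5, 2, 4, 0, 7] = [1, 3, 0, 7, 4, 5, 6, 2]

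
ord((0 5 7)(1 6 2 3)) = 12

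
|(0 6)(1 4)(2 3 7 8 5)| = 10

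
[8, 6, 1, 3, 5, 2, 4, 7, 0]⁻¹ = [8, 2, 5, 3, 6, 4, 1, 7, 0]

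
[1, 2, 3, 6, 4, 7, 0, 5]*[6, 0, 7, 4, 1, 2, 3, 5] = [0, 7, 4, 3, 1, 5, 6, 2]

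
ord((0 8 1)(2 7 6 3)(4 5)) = 12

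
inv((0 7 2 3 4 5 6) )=(0 6 5 4 3 2 7) 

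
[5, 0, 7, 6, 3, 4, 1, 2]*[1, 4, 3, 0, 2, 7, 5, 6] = [7, 1, 6, 5, 0, 2, 4, 3]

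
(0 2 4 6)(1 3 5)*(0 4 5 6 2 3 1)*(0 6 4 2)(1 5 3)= (0 1 5 6 2 3 4)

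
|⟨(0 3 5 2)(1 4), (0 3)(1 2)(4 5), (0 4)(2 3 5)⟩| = 720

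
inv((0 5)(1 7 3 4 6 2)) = (0 5)(1 2 6 4 3 7)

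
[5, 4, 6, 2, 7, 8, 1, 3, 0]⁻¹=[8, 6, 3, 7, 1, 0, 2, 4, 5]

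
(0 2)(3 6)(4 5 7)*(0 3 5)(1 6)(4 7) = (0 2 3 1 6 5 4)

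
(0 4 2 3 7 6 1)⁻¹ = (0 1 6 7 3 2 4)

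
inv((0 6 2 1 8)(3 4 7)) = (0 8 1 2 6)(3 7 4)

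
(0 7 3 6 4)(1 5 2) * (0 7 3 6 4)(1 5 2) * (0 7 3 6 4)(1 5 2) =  (0 6 7 4 3)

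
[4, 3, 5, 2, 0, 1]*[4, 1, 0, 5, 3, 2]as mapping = [0→3, 1→5, 2→2, 3→0, 4→4, 5→1]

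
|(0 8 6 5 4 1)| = 6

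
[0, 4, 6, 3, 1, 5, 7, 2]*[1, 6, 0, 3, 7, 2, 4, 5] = [1, 7, 4, 3, 6, 2, 5, 0]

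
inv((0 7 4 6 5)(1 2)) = (0 5 6 4 7)(1 2)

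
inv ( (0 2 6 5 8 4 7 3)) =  (0 3 7 4 8 5 6 2)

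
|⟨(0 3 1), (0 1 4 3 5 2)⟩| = 720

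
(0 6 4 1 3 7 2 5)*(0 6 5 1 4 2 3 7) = (0 5 6 2 1 7 3)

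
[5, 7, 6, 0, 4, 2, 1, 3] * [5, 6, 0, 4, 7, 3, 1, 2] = [3, 2, 1, 5, 7, 0, 6, 4] 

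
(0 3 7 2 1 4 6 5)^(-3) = (0 4 7 5 1 3 6 2)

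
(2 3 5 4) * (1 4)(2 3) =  (1 4 3 5)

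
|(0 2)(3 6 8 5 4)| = 10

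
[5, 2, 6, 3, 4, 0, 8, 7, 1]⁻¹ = [5, 8, 1, 3, 4, 0, 2, 7, 6]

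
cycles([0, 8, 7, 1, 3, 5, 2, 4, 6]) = (1 8 6 2 7 4 3)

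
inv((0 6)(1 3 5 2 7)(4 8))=(0 6)(1 7 2 5 3)(4 8)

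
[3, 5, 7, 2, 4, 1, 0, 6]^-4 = [3, 1, 7, 2, 4, 5, 0, 6]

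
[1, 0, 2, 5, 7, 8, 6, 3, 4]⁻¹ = [1, 0, 2, 7, 8, 3, 6, 4, 5]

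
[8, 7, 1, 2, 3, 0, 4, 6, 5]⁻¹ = [5, 2, 3, 4, 6, 8, 7, 1, 0]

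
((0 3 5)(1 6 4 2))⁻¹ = (0 5 3)(1 2 4 6)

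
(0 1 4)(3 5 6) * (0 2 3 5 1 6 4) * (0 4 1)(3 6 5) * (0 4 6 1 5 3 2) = (0 3 4)(1 6 2)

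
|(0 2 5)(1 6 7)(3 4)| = 6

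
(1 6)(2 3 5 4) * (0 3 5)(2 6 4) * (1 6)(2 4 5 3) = (0 2 3)(1 5 4)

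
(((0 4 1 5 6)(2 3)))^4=(0 6 5 1 4)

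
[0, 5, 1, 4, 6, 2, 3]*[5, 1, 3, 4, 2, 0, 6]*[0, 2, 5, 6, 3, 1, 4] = [1, 0, 2, 5, 4, 6, 3]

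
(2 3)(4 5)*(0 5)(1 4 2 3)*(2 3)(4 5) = (0 4)(1 5 3 2)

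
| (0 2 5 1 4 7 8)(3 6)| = 14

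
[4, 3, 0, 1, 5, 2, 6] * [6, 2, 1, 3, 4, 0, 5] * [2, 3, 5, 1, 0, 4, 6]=[0, 1, 6, 5, 2, 3, 4] 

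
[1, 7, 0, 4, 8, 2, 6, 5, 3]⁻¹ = [2, 0, 5, 8, 3, 7, 6, 1, 4]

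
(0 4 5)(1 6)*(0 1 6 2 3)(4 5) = (0 5 1 2 3)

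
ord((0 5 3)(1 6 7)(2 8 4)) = 3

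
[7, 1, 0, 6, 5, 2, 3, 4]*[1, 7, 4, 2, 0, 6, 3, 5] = [5, 7, 1, 3, 6, 4, 2, 0]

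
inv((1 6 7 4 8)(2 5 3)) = (1 8 4 7 6)(2 3 5)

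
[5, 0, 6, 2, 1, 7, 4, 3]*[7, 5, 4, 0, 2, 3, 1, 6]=[3, 7, 1, 4, 5, 6, 2, 0]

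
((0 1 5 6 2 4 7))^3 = (0 6 7 5 4 1 2)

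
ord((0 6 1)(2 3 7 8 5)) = 15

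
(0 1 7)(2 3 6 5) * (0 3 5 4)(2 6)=(0 1 7 3 2 5 6 4)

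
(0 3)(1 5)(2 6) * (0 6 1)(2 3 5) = (0 5)(1 2)(3 6)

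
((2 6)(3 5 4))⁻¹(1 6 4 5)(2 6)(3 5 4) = (1 2 3 4)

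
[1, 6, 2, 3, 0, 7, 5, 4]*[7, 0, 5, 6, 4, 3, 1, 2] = [0, 1, 5, 6, 7, 2, 3, 4]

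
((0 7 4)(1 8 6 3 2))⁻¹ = (0 4 7)(1 2 3 6 8)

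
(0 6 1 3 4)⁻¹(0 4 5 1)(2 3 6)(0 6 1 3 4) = (0 5 3 6)(1 2 4)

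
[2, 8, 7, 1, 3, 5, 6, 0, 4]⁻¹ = [7, 3, 0, 4, 8, 5, 6, 2, 1]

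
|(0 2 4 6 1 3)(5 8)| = 6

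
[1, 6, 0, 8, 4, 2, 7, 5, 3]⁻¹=[2, 0, 5, 8, 4, 7, 1, 6, 3]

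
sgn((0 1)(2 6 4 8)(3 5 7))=1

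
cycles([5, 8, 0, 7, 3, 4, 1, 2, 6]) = (0 5 4 3 7 2)(1 8 6)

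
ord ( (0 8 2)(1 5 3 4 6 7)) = 6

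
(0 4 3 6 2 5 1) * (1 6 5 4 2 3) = (0 2 4 1)(3 5 6)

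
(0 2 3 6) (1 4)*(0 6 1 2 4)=(0 4 2 3 1) 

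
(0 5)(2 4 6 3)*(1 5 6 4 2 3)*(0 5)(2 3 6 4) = (0 4 2 3 6 1)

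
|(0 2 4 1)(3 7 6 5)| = 4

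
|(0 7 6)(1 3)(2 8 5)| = 6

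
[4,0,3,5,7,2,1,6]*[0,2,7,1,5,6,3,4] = [5,0,1,6,4,7,2,3]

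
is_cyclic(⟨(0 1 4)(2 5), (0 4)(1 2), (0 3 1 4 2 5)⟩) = no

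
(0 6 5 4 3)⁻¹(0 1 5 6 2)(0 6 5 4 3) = (1 4 5 2 6)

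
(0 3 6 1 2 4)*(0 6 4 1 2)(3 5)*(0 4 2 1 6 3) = (0 5)(1 4 3 2 6)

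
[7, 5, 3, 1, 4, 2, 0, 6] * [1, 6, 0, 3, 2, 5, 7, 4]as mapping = [0→4, 1→5, 2→3, 3→6, 4→2, 5→0, 6→1, 7→7]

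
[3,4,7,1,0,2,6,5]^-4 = [0,1,5,3,4,7,6,2]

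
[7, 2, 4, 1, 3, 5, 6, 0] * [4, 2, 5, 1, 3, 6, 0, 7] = [7, 5, 3, 2, 1, 6, 0, 4]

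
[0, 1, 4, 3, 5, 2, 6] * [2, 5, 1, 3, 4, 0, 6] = [2, 5, 4, 3, 0, 1, 6]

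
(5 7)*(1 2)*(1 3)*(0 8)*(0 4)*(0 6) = (0 8 4 6)(1 2 3)(5 7)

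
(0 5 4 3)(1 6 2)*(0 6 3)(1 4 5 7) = (0 7 1 3 6 2 4)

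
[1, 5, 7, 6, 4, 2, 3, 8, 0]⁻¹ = [8, 0, 5, 6, 4, 1, 3, 2, 7]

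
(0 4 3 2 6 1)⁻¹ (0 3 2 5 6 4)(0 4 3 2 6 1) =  (1 3 4 2 6 5)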